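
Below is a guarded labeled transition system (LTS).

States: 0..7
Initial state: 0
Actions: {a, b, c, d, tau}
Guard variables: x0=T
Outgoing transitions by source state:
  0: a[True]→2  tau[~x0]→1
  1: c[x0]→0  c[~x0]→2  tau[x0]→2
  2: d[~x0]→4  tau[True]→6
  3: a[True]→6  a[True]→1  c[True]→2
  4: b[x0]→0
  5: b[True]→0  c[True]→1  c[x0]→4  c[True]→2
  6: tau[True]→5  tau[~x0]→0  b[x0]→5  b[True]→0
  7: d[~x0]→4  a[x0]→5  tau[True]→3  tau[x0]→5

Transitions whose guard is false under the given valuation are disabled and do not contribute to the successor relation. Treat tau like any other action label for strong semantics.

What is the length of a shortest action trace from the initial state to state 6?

Answer: 2

Trace:
BFS to 6:
  Layer 0: {0}
  Layer 1: {2}
  Layer 2: {6}
first hit 6 at d=2 via a·tau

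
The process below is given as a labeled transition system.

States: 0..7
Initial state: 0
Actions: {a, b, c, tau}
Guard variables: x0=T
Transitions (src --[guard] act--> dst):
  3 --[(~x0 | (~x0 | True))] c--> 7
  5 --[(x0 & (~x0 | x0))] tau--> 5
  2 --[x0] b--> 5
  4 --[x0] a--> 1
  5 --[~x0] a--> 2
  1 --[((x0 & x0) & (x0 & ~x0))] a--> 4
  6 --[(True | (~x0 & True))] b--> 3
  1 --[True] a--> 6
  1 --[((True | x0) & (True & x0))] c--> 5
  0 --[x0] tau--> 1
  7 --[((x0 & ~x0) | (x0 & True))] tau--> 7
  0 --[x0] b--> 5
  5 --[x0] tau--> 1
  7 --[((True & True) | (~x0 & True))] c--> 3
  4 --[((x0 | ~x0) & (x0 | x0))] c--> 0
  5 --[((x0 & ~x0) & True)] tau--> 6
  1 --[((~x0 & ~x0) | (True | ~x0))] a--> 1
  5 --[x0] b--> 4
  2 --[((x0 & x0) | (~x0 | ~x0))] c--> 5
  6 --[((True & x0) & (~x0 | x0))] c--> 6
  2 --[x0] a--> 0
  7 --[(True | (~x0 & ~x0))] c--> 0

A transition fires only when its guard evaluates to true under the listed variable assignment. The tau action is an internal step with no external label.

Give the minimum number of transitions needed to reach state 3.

Breadth-first toward 3:
  Layer 0: {0}
  Layer 1: {1,5}
  Layer 2: {4,6}
  Layer 3: {3}
first hit 3 at d=3 via tau·a·b

Answer: 3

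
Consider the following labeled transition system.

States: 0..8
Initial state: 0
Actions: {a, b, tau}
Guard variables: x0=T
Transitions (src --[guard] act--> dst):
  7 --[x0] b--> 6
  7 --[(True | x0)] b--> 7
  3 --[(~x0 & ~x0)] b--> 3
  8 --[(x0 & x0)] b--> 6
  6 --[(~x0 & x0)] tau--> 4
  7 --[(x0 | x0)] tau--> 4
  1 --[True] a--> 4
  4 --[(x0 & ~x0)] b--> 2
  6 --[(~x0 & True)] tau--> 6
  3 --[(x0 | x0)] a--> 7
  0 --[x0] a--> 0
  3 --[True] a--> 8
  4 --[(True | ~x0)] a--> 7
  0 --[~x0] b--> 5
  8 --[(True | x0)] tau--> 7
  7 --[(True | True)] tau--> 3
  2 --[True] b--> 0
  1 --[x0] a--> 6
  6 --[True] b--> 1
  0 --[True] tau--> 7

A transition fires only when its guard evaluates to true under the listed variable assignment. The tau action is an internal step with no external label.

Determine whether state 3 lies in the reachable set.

Answer: REACHABLE

Trace:
15 transition(s) survive guard evaluation.
depth 0: {0}
depth 1: {7}  now seen {0,7}
depth 2: {3,4,6}  now seen {0,3,4,6,7}
depth 3: {1,8}  now seen {0,1,3,4,6,7,8}
Reachable = {0,1,3,4,6,7,8}
witness 3: tau·tau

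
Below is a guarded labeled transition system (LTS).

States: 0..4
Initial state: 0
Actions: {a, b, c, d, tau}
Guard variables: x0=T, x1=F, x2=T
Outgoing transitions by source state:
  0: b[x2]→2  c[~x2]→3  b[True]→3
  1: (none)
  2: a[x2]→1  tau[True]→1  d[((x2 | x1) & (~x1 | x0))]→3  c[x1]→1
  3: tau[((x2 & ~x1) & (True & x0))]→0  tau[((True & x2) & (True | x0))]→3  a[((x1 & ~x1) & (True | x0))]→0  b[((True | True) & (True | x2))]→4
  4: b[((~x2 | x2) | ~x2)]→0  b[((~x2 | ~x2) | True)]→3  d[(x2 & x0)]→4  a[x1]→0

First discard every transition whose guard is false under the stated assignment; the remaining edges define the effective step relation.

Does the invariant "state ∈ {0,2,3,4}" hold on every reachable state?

Allowed set {0,2,3,4}
R = {0,1,2,3,4}
  0: ✓
  1: outside
  2: ✓
  3: ✓
  4: ✓
witness against invariant: b·a → 1

Answer: INVARIANT VIOLATED at state 1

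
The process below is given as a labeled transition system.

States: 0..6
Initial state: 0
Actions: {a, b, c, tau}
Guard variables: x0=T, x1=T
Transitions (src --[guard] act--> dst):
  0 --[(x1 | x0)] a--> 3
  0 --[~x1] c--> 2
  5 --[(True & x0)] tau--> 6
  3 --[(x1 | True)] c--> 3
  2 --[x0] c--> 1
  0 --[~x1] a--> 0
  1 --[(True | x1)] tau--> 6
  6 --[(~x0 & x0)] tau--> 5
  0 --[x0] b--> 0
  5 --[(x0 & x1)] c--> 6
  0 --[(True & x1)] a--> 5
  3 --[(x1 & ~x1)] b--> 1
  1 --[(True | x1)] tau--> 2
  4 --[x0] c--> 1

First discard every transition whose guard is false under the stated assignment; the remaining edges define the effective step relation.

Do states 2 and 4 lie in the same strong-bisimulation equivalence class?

Refine partition for ~:
  P[0] = {{0,1,2,3,4,5,6}}
  P[1] = {{0},{1},{2,3,4},{5},{6}}
  P[2] = {{0},{1},{2,4},{3},{5},{6}}
Fixed point at round 3; 6 class(es).
2∈{2,4}, 4∈{2,4}

Answer: BISIMILAR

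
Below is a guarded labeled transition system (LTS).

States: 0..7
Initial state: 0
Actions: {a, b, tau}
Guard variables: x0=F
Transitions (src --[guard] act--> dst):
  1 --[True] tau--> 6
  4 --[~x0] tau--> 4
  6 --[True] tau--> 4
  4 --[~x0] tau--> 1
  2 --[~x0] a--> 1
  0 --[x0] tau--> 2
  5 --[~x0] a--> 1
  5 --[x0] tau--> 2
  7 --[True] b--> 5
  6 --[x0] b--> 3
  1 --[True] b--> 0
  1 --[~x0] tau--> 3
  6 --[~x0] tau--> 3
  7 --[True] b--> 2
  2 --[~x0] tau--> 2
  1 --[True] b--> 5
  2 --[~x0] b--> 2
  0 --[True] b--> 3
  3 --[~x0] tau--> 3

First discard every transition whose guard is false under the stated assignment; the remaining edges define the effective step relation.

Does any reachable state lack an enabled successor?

Answer: DEADLOCK-FREE

Analysis:
Reachable = {0,3}
  0: b→3  [deg 1]
  3: tau→3  [deg 1]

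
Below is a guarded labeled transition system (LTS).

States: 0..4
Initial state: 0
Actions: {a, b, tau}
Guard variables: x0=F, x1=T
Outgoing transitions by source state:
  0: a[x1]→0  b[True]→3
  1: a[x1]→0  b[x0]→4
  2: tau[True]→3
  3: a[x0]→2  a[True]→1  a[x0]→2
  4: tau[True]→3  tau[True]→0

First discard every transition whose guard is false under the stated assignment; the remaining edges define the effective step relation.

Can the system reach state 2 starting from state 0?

After dropping false guards: 7 live edges.
depth 0: {0}
depth 1: {3}  now seen {0,3}
depth 2: {1}  now seen {0,1,3}
Reachable = {0,1,3}

Answer: UNREACHABLE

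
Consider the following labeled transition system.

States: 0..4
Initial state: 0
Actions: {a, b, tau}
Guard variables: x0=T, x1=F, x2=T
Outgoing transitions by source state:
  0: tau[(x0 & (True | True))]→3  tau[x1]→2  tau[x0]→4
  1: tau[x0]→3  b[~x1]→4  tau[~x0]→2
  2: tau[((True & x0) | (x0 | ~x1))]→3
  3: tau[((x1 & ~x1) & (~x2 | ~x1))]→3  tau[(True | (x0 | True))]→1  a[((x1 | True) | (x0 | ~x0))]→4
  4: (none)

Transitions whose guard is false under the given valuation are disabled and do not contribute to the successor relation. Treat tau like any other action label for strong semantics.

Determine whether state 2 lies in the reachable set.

Answer: UNREACHABLE

Analysis:
7 transition(s) survive guard evaluation.
L0 = {0}
L1 = {3,4}  now seen {0,3,4}
L2 = {1}  now seen {0,1,3,4}
Reachable = {0,1,3,4}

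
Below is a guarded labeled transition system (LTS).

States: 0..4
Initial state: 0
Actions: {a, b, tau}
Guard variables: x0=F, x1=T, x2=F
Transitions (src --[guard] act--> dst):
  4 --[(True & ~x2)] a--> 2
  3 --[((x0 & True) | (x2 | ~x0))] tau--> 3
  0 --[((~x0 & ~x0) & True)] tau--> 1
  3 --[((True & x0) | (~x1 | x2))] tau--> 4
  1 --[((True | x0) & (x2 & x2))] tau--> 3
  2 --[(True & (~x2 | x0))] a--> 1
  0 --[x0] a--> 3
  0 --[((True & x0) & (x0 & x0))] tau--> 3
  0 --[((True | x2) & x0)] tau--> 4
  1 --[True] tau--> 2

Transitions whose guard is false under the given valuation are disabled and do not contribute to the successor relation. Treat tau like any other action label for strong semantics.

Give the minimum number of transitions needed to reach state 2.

Layered search for 2:
  Layer 0: {0}
  Layer 1: {1}
  Layer 2: {2}
first hit 2 at d=2 via tau·tau

Answer: 2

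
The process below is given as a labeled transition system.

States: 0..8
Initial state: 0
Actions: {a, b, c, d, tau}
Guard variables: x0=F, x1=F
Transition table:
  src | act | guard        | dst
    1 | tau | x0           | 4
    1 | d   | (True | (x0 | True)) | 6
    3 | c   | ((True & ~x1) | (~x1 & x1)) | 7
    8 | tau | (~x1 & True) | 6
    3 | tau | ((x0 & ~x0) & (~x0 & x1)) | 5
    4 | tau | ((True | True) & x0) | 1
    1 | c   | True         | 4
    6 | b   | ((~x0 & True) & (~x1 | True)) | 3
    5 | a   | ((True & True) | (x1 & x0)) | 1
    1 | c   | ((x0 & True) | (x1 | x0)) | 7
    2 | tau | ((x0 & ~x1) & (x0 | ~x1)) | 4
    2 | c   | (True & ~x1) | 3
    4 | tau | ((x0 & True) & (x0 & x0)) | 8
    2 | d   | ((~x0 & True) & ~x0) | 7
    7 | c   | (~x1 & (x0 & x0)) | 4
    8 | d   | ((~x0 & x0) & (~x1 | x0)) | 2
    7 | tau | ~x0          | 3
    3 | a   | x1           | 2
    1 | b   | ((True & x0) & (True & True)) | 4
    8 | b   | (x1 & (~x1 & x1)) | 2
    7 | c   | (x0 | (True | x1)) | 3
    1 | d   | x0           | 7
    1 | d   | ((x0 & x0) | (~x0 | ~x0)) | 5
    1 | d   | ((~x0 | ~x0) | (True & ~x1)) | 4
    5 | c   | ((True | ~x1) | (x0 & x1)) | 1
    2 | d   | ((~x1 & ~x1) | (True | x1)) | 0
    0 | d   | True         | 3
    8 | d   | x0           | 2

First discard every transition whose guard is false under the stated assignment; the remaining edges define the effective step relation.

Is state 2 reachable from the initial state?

15 transition(s) survive guard evaluation.
depth 0: {0}
depth 1: {3}  now seen {0,3}
depth 2: {7}  now seen {0,3,7}
R = {0,3,7}

Answer: UNREACHABLE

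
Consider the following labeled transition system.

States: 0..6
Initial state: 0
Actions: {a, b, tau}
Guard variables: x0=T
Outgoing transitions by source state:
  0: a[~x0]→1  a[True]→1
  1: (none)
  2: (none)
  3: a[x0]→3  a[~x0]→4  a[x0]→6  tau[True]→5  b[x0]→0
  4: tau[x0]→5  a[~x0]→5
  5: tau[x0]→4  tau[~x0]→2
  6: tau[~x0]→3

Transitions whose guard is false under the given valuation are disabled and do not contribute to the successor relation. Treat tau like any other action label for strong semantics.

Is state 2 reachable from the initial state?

Guard filter leaves 7 enabled edge(s).
Layer 0: {0}
Layer 1: {1}  cumulative {0,1}
Reachable = {0,1}

Answer: UNREACHABLE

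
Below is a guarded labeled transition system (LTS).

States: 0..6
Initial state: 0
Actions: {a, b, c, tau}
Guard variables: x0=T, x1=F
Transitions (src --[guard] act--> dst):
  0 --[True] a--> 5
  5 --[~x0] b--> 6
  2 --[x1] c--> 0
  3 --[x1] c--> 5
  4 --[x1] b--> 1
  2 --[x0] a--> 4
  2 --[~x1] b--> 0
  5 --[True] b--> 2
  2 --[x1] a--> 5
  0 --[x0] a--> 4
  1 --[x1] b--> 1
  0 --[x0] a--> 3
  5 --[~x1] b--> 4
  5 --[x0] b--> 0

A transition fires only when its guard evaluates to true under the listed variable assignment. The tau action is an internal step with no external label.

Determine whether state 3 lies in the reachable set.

After dropping false guards: 8 live edges.
L0 = {0}
L1 = {3,4,5}  cumulative {0,3,4,5}
L2 = {2}  cumulative {0,2,3,4,5}
R = {0,2,3,4,5}
trace reaching 3: a

Answer: REACHABLE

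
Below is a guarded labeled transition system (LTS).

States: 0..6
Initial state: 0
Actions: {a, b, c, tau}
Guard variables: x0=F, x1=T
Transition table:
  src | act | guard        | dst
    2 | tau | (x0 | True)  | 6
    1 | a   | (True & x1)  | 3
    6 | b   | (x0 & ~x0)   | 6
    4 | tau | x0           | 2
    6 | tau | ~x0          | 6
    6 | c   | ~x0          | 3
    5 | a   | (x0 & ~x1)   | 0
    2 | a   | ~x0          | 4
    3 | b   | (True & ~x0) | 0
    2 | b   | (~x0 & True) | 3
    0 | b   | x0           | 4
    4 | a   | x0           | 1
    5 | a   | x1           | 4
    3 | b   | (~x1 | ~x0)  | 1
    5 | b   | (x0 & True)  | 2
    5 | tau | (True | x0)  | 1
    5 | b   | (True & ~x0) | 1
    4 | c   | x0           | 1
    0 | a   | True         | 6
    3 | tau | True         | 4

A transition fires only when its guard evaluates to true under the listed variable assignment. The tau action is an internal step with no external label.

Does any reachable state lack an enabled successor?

R = {0,1,3,4,6}
  0: a→6  [1 out]
  1: a→3  [1 out]
  3: b→0  b→1  tau→4  [3 out]
  4: ∅  [STUCK]
  6: c→3  tau→6  [2 out]
trace reaching 4: a·c·tau

Answer: DEADLOCK at state 4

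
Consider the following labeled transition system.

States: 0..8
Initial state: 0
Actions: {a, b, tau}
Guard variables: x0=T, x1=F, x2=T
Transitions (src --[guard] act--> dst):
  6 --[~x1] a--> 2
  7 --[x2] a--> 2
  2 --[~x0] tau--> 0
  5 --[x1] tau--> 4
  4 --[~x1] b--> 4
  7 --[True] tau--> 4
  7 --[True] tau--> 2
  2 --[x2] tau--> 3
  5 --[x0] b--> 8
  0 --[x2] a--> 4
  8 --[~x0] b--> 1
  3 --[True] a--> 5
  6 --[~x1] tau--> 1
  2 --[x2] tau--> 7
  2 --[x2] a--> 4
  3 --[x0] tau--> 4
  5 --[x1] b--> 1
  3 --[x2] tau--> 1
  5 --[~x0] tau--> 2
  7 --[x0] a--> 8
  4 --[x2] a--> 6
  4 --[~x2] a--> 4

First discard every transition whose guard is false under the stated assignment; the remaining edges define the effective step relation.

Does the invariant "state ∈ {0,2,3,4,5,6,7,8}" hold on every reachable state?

Answer: INVARIANT VIOLATED at state 1

Analysis:
Allowed set {0,2,3,4,5,6,7,8}
Reach set: {0,1,2,3,4,5,6,7,8}
  0: ✓
  1: VIOLATES
  2: ✓
  3: ✓
  4: ✓
  5: ✓
  6: ✓
  7: ✓
  8: ✓
reach 1 via a·a·tau — violates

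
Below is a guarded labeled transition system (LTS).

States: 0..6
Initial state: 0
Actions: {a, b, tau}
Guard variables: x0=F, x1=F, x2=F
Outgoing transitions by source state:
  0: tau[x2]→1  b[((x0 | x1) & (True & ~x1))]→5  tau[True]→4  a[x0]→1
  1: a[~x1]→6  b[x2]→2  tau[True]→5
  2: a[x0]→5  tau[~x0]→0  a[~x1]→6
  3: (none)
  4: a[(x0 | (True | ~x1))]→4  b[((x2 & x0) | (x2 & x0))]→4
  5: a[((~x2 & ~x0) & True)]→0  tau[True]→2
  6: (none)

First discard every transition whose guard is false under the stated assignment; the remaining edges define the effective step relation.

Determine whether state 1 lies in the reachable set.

Guard filter leaves 8 enabled edge(s).
depth 0: {0}
depth 1: {4}  cumulative {0,4}
R = {0,4}

Answer: UNREACHABLE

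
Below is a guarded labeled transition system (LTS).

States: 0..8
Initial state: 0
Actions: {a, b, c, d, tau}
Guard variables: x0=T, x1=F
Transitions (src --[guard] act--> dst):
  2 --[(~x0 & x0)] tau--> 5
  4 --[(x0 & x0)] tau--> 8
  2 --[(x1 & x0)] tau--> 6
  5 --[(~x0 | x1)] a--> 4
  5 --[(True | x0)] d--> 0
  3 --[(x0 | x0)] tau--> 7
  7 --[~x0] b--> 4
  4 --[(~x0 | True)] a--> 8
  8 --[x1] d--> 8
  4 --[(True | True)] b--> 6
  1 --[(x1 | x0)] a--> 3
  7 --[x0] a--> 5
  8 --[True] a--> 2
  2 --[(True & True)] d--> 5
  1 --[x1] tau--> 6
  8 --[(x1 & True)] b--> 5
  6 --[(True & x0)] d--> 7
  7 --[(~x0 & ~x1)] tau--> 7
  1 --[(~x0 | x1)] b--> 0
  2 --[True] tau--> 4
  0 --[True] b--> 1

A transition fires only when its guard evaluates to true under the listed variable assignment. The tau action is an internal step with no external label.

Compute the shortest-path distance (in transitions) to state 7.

Breadth-first toward 7:
  depth 0: {0}
  depth 1: {1}
  depth 2: {3}
  depth 3: {7}
depth(7)=3, e.g. b·a·tau

Answer: 3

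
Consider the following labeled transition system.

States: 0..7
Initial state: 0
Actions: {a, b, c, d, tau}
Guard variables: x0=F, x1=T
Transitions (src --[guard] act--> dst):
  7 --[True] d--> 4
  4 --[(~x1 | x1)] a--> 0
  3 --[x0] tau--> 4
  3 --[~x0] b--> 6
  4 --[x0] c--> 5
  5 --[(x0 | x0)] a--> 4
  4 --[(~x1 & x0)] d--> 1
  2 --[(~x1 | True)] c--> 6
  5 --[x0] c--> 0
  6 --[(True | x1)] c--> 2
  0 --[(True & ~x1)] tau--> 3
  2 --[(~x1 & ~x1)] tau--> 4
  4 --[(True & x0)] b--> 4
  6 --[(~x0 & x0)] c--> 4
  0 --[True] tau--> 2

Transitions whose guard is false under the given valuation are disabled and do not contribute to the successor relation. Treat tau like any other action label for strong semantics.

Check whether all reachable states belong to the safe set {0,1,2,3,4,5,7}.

Inv-set: {0,1,2,3,4,5,7}
Reach set: {0,2,6}
  0: safe
  2: safe
  6: outside
witness against invariant: tau·c → 6

Answer: INVARIANT VIOLATED at state 6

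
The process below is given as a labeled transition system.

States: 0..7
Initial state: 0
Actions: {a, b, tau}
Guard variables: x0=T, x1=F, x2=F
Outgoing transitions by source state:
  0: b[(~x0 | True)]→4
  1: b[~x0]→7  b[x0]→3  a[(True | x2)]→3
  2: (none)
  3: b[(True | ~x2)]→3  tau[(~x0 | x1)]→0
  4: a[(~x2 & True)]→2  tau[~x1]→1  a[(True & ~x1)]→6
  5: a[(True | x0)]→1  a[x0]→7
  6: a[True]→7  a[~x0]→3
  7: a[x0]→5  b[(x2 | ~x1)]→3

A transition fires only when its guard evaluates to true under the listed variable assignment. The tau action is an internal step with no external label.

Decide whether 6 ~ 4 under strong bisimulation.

Answer: NOT BISIMILAR

Analysis:
Bisimulation quotient by refinement:
  P[0] = {{0,1,2,3,4,5,6,7}}
  P[1] = {{0,3},{1,7},{2},{4},{5,6}}
  P[2] = {{0},{1},{2},{3},{4},{5,6},{7}}
  P[3] = {{0},{1},{2},{3},{4},{5},{6},{7}}
Fixed point at round 4; 8 class(es).
[6]={6}  [4]={4}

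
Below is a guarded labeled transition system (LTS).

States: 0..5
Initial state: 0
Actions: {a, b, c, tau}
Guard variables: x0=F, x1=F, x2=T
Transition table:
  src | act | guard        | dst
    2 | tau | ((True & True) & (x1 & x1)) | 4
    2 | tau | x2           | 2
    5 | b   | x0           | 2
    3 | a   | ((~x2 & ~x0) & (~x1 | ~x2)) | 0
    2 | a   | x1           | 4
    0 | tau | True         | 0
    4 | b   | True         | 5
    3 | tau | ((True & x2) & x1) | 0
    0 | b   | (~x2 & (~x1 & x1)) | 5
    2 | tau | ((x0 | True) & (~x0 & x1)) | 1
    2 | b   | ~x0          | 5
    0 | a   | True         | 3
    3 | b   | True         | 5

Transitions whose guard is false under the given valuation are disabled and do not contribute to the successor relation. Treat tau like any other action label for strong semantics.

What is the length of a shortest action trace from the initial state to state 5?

Answer: 2

Analysis:
Layered search for 5:
  L0 = {0}
  L1 = {3}
  L2 = {5}
first hit 5 at d=2 via a·b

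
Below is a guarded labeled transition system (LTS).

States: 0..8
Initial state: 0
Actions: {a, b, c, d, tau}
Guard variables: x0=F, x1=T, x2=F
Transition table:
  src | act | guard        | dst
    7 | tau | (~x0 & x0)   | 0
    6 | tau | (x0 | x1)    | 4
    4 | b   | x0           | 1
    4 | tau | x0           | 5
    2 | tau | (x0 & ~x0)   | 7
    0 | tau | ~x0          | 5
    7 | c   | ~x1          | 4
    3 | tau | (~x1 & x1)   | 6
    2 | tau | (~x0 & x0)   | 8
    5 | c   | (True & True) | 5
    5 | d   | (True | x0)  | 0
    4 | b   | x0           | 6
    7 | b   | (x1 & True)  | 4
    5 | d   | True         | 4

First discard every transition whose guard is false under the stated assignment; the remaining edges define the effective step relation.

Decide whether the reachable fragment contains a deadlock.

Answer: DEADLOCK at state 4

Trace:
R = {0,4,5}
  0: tau→5  [1 exit(s)]
  4: ∅  [deadlock]
  5: c→5  d→0  d→4  [3 exit(s)]
trace reaching 4: tau·d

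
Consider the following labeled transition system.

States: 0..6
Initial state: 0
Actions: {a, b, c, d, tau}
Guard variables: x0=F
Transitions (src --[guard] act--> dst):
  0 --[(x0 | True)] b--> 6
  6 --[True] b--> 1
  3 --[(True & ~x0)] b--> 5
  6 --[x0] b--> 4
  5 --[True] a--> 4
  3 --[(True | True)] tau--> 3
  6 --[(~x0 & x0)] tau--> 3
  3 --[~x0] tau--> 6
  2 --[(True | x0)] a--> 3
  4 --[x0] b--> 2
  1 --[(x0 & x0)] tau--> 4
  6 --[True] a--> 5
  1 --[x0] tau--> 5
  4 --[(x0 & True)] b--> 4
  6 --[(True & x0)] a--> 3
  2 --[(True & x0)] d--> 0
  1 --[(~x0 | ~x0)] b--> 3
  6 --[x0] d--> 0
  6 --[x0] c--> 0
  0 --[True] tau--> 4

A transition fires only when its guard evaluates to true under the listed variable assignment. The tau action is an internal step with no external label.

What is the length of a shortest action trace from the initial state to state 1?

Layered search for 1:
  L0 = {0}
  L1 = {4,6}
  L2 = {1,5}
1 enters at depth 2; path b·b

Answer: 2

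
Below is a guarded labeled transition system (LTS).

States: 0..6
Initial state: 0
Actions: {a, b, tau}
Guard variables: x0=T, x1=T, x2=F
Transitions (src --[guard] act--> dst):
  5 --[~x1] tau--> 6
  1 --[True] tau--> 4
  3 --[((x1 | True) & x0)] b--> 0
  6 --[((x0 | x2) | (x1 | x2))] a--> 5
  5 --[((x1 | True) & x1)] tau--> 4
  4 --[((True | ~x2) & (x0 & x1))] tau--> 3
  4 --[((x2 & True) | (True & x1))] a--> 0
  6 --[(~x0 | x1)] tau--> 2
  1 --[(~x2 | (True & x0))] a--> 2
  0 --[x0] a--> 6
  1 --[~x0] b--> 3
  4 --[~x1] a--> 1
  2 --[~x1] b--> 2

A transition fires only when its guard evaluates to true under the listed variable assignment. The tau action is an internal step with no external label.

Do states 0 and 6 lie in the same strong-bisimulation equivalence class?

Answer: NOT BISIMILAR

Analysis:
Compute ~ classes (split until stable):
  round 0: {{0,1,2,3,4,5,6}}
  round 1: {{0},{1,4,6},{2},{3},{5}}
  round 2: {{0},{1},{2},{3},{4},{5},{6}}
Fixed point at round 3; 7 class(es).
class of 0: {0}; class of 6: {6}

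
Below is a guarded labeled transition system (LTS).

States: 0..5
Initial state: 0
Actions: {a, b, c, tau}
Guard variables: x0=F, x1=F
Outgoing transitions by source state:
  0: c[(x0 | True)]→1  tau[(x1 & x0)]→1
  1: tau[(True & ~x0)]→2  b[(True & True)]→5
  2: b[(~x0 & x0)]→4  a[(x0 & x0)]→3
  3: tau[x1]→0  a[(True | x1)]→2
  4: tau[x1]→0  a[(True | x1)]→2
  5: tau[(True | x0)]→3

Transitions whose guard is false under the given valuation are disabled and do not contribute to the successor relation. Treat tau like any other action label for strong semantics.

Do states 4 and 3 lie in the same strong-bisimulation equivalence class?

Answer: BISIMILAR

Trace:
Compute ~ classes (split until stable):
  P[0] = {{0,1,2,3,4,5}}
  P[1] = {{0},{1},{2},{3,4},{5}}
stable after 2 split(s): 5 block(s)
[4]={3,4}  [3]={3,4}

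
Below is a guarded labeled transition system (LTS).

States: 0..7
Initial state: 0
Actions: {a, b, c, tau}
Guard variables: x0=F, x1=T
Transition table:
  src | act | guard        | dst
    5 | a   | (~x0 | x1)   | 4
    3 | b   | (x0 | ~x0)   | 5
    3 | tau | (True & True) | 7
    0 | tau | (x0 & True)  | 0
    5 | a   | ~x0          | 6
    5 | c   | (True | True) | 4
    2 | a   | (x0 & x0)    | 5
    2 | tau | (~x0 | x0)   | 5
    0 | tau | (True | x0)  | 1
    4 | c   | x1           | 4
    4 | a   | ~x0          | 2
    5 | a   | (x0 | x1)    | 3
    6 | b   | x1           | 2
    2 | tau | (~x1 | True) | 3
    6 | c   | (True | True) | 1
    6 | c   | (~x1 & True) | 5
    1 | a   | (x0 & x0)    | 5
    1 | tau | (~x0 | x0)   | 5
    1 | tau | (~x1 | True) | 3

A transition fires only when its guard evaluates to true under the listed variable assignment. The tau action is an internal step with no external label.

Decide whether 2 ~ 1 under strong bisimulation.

Compute ~ classes (split until stable):
  π0 = {{0,1,2,3,4,5,6,7}}
  π1 = {{0,1,2},{3},{4,5},{6},{7}}
  π2 = {{0},{1,2},{3},{4},{5},{6},{7}}
7 equivalence class(es) (converged in 3)
class of 2: {1,2}; class of 1: {1,2}

Answer: BISIMILAR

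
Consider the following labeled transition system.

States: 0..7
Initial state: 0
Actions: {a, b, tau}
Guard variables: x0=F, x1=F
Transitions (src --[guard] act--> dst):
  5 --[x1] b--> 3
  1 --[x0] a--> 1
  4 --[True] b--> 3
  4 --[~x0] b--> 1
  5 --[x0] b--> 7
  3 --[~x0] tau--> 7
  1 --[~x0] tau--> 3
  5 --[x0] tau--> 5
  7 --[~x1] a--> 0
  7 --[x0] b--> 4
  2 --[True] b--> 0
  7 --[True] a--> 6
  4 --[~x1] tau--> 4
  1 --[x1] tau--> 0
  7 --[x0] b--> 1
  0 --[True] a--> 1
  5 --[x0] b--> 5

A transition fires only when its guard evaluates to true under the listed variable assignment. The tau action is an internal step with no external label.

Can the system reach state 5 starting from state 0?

Answer: UNREACHABLE

Analysis:
9 transition(s) survive guard evaluation.
L0 = {0}
L1 = {1}  now seen {0,1}
L2 = {3}  now seen {0,1,3}
L3 = {7}  now seen {0,1,3,7}
L4 = {6}  now seen {0,1,3,6,7}
Reach set: {0,1,3,6,7}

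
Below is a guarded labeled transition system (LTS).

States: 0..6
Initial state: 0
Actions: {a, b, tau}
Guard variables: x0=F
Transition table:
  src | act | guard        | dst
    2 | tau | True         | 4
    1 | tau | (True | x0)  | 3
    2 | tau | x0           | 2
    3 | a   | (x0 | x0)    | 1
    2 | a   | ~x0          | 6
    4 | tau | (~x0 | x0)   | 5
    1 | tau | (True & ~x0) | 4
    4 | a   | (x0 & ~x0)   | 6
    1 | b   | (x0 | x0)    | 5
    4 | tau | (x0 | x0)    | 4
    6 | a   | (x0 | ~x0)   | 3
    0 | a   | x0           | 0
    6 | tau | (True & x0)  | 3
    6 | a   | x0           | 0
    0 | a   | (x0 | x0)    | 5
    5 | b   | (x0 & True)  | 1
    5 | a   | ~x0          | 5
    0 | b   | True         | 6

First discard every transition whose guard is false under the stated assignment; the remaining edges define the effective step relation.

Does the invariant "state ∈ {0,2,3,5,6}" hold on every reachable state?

Answer: INVARIANT HOLDS

Working:
Allowed set {0,2,3,5,6}
R = {0,3,6}
  0: ✓
  3: ✓
  6: ✓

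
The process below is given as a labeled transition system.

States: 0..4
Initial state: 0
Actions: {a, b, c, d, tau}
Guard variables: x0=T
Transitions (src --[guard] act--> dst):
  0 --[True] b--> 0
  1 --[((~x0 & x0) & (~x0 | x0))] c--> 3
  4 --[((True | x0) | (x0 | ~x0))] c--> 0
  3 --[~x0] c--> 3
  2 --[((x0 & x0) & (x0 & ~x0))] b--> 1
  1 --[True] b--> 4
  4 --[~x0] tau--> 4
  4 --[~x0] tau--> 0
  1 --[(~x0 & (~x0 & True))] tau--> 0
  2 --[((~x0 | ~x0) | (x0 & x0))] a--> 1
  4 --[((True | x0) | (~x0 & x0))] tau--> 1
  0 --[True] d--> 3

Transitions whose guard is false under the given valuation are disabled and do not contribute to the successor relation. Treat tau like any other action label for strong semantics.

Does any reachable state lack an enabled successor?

Reach set: {0,3}
  0: b→0  d→3  [deg 2]
  3: ∅  [deadlock]
Path to 3: d

Answer: DEADLOCK at state 3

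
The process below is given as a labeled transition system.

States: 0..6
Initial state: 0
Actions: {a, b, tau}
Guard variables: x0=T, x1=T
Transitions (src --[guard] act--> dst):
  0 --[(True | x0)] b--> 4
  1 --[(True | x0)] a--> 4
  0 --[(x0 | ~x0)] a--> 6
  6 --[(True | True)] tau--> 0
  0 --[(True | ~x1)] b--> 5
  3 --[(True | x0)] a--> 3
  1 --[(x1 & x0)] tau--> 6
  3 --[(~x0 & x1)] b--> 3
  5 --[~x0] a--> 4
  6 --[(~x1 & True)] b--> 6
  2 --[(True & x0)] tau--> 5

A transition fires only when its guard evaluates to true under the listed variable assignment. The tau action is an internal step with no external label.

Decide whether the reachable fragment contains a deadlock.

Answer: DEADLOCK at state 4

Trace:
Reachable = {0,4,5,6}
  0: a→6  b→4  b→5  [deg 3]
  4: ∅  [STUCK]
  5: ∅  [STUCK]
  6: tau→0  [deg 1]
witness 4: b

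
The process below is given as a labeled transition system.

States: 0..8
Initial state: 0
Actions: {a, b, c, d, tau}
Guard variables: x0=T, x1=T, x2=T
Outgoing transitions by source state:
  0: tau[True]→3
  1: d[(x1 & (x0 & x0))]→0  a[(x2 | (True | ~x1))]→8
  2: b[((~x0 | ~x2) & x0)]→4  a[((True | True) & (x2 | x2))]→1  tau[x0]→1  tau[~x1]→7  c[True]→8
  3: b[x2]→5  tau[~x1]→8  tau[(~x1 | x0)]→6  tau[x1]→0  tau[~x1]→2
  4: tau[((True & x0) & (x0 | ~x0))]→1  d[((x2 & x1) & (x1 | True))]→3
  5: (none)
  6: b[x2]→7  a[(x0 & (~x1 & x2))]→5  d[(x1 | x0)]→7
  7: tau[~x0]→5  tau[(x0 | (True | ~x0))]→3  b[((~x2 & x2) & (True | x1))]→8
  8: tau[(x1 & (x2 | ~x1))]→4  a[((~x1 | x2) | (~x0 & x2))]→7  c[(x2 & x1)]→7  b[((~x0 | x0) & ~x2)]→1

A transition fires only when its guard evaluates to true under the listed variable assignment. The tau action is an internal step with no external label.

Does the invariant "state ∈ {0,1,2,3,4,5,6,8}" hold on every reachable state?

Answer: INVARIANT VIOLATED at state 7

Analysis:
Safe = {0,1,2,3,4,5,6,8}
Reach set: {0,3,5,6,7}
  0: ✓
  3: ✓
  5: ✓
  6: ✓
  7: ✗ unsafe
counterexample path to 7: tau·tau·b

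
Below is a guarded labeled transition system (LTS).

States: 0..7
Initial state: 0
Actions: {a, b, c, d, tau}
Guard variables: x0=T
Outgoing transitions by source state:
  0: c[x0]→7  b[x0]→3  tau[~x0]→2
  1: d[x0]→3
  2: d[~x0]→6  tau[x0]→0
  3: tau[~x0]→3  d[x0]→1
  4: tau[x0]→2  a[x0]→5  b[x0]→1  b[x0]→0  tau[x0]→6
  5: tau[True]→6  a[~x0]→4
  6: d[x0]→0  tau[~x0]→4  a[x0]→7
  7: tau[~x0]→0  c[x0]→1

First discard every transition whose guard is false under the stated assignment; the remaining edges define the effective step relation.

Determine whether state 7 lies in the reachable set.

Answer: REACHABLE

Trace:
After dropping false guards: 14 live edges.
depth 0: {0}
depth 1: {3,7}  cumulative {0,3,7}
depth 2: {1}  cumulative {0,1,3,7}
Reach set: {0,1,3,7}
trace reaching 7: c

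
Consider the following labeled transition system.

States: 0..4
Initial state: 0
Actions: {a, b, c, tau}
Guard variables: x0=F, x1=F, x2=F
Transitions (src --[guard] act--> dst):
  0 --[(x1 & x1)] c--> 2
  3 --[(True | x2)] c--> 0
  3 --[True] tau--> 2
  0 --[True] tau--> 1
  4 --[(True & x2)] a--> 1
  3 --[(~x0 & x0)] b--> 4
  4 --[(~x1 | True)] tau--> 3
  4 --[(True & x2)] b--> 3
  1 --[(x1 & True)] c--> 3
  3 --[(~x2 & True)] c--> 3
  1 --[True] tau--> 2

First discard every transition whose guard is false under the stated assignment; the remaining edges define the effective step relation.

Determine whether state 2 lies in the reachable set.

Guard filter leaves 6 enabled edge(s).
L0 = {0}
L1 = {1}  now seen {0,1}
L2 = {2}  now seen {0,1,2}
Reach set: {0,1,2}
trace reaching 2: tau·tau

Answer: REACHABLE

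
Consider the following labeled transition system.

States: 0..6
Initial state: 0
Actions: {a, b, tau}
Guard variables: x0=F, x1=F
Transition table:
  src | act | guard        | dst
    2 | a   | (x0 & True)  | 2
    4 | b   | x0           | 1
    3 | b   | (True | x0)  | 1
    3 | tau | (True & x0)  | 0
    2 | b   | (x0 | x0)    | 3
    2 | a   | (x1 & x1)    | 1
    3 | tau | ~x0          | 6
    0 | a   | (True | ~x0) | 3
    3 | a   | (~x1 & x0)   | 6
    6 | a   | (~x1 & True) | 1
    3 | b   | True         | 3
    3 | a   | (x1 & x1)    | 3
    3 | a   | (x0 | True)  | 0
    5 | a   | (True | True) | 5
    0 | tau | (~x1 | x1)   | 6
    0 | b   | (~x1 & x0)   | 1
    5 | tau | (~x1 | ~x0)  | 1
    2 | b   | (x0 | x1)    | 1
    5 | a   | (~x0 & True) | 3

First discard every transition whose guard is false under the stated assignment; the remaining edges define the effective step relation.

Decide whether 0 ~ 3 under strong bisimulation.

Bisimulation quotient by refinement:
  P[0] = {{0,1,2,3,4,5,6}}
  P[1] = {{0,5},{1,2,4},{3},{6}}
  P[2] = {{0},{1,2,4},{3},{5},{6}}
Fixed point at round 3; 5 class(es).
class of 0: {0}; class of 3: {3}

Answer: NOT BISIMILAR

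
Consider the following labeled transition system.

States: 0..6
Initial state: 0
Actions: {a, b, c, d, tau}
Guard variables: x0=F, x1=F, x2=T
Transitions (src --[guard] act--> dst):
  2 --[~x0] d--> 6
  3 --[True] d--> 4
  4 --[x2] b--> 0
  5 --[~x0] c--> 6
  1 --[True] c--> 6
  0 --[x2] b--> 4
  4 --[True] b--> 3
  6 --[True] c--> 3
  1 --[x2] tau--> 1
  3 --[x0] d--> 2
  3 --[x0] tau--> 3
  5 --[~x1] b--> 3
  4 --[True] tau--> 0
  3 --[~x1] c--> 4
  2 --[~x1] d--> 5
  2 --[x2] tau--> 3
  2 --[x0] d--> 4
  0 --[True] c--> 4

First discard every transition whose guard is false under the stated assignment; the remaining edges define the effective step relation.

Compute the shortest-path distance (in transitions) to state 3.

Breadth-first toward 3:
  Layer 0: {0}
  Layer 1: {4}
  Layer 2: {3}
3 enters at depth 2; path b·b

Answer: 2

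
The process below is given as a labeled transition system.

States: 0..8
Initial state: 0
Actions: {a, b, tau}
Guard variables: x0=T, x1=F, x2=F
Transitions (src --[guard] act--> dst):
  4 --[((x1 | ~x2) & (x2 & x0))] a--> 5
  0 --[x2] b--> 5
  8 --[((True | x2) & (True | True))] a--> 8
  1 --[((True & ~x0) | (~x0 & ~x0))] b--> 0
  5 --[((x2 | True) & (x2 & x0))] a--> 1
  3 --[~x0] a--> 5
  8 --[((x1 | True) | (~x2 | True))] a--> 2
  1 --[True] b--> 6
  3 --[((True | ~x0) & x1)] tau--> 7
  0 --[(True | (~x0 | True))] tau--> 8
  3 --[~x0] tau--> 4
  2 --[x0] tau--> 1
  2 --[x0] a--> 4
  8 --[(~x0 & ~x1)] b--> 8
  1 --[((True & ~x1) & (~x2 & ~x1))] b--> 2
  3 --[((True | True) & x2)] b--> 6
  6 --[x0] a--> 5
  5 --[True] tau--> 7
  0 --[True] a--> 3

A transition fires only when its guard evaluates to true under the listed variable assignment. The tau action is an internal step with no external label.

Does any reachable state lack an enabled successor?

Reach set: {0,1,2,3,4,5,6,7,8}
  0: a→3  tau→8  [deg 2]
  1: b→2  b→6  [deg 2]
  2: a→4  tau→1  [deg 2]
  3: ∅  [deadlock]
  4: ∅  [deadlock]
  5: tau→7  [deg 1]
  6: a→5  [deg 1]
  7: ∅  [deadlock]
  8: a→2  a→8  [deg 2]
Path to 3: a

Answer: DEADLOCK at state 3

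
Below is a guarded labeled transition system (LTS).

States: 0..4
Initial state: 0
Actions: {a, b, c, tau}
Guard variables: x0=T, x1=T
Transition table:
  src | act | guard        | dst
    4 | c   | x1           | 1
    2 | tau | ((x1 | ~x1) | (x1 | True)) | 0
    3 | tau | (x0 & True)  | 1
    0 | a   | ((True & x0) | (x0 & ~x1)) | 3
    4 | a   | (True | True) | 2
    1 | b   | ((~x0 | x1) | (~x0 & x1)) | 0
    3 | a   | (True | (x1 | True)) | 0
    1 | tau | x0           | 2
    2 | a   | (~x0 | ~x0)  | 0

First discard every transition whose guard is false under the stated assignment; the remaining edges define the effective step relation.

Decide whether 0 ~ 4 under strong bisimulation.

Refine partition for ~:
  P[0] = {{0,1,2,3,4}}
  P[1] = {{0},{1},{2},{3},{4}}
stable after 2 split(s): 5 block(s)
class of 0: {0}; class of 4: {4}

Answer: NOT BISIMILAR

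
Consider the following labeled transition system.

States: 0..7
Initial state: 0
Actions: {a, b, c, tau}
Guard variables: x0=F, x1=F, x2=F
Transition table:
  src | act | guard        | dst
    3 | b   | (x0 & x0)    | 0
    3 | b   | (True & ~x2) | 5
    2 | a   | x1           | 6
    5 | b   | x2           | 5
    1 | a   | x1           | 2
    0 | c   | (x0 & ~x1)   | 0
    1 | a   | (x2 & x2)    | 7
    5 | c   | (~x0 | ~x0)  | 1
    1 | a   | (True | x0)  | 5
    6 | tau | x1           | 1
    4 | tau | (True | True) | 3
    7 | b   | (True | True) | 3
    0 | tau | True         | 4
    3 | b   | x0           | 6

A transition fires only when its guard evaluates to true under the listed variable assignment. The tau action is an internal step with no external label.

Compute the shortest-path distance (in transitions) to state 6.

Answer: UNREACHABLE

Analysis:
BFS to 6:
  Layer 0: {0}
  Layer 1: {4}
  Layer 2: {3}
  Layer 3: {5}
  Layer 4: {1}
6 never appears.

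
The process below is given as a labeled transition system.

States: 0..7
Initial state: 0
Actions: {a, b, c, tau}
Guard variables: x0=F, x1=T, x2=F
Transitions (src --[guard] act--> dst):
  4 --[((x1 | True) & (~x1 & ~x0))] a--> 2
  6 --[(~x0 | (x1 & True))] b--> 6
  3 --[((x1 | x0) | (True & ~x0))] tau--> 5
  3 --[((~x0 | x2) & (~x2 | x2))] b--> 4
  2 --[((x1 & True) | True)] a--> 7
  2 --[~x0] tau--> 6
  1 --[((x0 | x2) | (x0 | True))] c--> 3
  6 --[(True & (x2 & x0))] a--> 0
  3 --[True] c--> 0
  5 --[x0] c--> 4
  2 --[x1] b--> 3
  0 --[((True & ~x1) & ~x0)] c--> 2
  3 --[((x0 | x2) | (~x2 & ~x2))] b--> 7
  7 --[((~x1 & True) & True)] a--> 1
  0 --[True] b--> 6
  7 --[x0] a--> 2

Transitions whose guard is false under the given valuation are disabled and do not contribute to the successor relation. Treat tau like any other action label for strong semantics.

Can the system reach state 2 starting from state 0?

Answer: UNREACHABLE

Working:
After dropping false guards: 10 live edges.
Layer 0: {0}
Layer 1: {6}  now seen {0,6}
Reach set: {0,6}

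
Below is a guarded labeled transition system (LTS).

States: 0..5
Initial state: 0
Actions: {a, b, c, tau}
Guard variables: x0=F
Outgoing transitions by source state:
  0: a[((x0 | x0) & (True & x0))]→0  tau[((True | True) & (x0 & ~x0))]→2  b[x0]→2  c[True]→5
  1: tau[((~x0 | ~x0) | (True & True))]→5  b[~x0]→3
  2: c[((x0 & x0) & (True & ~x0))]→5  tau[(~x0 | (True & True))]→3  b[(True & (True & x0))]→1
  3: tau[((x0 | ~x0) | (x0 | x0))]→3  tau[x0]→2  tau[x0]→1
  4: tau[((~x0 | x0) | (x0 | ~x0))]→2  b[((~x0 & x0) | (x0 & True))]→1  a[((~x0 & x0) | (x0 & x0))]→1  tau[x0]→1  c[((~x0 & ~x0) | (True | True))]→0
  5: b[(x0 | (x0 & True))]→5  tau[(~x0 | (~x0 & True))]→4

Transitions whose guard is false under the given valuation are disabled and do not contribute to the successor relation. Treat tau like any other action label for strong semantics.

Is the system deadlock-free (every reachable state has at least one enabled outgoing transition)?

R = {0,2,3,4,5}
  0: c→5  [1 exit(s)]
  2: tau→3  [1 exit(s)]
  3: tau→3  [1 exit(s)]
  4: c→0  tau→2  [2 exit(s)]
  5: tau→4  [1 exit(s)]

Answer: DEADLOCK-FREE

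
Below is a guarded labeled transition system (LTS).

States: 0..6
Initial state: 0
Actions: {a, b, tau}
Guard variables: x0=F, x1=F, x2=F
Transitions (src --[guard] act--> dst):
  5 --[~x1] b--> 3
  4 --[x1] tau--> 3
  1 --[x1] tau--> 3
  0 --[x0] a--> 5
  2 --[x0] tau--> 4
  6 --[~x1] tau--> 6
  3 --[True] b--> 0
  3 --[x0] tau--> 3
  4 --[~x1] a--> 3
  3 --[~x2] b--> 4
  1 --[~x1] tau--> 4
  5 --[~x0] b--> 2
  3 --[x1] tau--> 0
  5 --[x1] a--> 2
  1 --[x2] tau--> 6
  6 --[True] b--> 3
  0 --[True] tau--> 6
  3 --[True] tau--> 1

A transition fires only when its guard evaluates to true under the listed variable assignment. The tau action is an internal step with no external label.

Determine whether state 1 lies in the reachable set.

After dropping false guards: 10 live edges.
Layer 0: {0}
Layer 1: {6}  cumulative {0,6}
Layer 2: {3}  cumulative {0,3,6}
Layer 3: {1,4}  cumulative {0,1,3,4,6}
R = {0,1,3,4,6}
witness 1: tau·b·tau

Answer: REACHABLE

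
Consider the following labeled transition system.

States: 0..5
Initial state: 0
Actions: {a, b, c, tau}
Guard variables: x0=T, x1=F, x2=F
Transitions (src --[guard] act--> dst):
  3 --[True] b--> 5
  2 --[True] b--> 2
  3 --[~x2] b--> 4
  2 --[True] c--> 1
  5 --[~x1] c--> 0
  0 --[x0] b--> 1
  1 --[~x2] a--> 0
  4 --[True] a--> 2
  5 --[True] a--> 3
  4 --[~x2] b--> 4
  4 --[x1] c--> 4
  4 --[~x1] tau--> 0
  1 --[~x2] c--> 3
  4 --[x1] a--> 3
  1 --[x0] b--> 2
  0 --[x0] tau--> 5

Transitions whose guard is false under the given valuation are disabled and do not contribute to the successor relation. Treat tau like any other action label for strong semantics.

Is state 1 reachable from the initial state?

Answer: REACHABLE

Working:
After dropping false guards: 14 live edges.
depth 0: {0}
depth 1: {1,5}  now seen {0,1,5}
depth 2: {2,3}  now seen {0,1,2,3,5}
depth 3: {4}  now seen {0,1,2,3,4,5}
Reachable = {0,1,2,3,4,5}
Path to 1: b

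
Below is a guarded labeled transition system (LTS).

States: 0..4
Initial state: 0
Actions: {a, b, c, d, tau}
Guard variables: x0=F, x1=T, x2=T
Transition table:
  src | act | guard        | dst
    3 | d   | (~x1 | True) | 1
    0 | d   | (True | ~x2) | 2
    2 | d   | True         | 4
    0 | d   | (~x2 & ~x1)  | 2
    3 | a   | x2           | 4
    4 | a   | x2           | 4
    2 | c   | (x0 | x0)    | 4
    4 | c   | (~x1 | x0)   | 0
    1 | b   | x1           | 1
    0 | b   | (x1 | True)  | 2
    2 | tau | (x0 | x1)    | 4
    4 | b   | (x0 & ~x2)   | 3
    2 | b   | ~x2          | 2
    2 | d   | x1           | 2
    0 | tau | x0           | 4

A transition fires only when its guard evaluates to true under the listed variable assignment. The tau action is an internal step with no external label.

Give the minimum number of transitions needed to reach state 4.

Answer: 2

Analysis:
Layered search for 4:
  depth 0: {0}
  depth 1: {2}
  depth 2: {4}
first hit 4 at d=2 via b·d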